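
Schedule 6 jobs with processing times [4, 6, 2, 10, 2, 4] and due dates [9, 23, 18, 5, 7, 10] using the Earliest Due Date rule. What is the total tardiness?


Sort by due date (EDD order): [(10, 5), (2, 7), (4, 9), (4, 10), (2, 18), (6, 23)]
Compute completion times and tardiness:
  Job 1: p=10, d=5, C=10, tardiness=max(0,10-5)=5
  Job 2: p=2, d=7, C=12, tardiness=max(0,12-7)=5
  Job 3: p=4, d=9, C=16, tardiness=max(0,16-9)=7
  Job 4: p=4, d=10, C=20, tardiness=max(0,20-10)=10
  Job 5: p=2, d=18, C=22, tardiness=max(0,22-18)=4
  Job 6: p=6, d=23, C=28, tardiness=max(0,28-23)=5
Total tardiness = 36

36


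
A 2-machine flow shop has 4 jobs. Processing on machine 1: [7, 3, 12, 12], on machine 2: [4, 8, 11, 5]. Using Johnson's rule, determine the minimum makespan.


Apply Johnson's rule:
  Group 1 (a <= b): [(2, 3, 8)]
  Group 2 (a > b): [(3, 12, 11), (4, 12, 5), (1, 7, 4)]
Optimal job order: [2, 3, 4, 1]
Schedule:
  Job 2: M1 done at 3, M2 done at 11
  Job 3: M1 done at 15, M2 done at 26
  Job 4: M1 done at 27, M2 done at 32
  Job 1: M1 done at 34, M2 done at 38
Makespan = 38

38


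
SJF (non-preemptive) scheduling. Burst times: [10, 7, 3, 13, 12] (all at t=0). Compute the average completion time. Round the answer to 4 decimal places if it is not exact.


SJF order (ascending): [3, 7, 10, 12, 13]
Completion times:
  Job 1: burst=3, C=3
  Job 2: burst=7, C=10
  Job 3: burst=10, C=20
  Job 4: burst=12, C=32
  Job 5: burst=13, C=45
Average completion = 110/5 = 22.0

22.0


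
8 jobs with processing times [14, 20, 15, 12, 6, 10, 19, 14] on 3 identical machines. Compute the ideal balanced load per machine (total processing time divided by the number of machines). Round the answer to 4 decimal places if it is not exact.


Total processing time = 14 + 20 + 15 + 12 + 6 + 10 + 19 + 14 = 110
Number of machines = 3
Ideal balanced load = 110 / 3 = 36.6667

36.6667


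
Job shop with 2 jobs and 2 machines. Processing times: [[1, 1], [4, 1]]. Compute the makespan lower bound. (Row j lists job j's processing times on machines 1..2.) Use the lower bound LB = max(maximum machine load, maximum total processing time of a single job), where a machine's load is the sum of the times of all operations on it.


Machine loads:
  Machine 1: 1 + 4 = 5
  Machine 2: 1 + 1 = 2
Max machine load = 5
Job totals:
  Job 1: 2
  Job 2: 5
Max job total = 5
Lower bound = max(5, 5) = 5

5


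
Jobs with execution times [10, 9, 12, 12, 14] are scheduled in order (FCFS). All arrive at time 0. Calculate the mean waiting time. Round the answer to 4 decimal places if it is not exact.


FCFS order (as given): [10, 9, 12, 12, 14]
Waiting times:
  Job 1: wait = 0
  Job 2: wait = 10
  Job 3: wait = 19
  Job 4: wait = 31
  Job 5: wait = 43
Sum of waiting times = 103
Average waiting time = 103/5 = 20.6

20.6


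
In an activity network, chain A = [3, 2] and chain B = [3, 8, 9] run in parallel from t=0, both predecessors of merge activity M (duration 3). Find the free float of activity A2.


ES(A2) = sum of predecessors on chain A = 3
EF(A2) = ES + duration = 3 + 2 = 5
Successor of A2 is M. ES(M) = max(sum(A), sum(B)) = max(5, 20) = 20
Free float = ES(successor) - EF(current) = 20 - 5 = 15

15


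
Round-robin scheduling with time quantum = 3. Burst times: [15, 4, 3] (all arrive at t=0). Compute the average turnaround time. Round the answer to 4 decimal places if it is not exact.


Time quantum = 3
Execution trace:
  J1 runs 3 units, time = 3
  J2 runs 3 units, time = 6
  J3 runs 3 units, time = 9
  J1 runs 3 units, time = 12
  J2 runs 1 units, time = 13
  J1 runs 3 units, time = 16
  J1 runs 3 units, time = 19
  J1 runs 3 units, time = 22
Finish times: [22, 13, 9]
Average turnaround = 44/3 = 14.6667

14.6667


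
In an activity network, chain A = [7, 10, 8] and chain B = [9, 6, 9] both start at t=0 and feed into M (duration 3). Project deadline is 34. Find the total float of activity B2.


Forward pass: ES(B2) = sum of predecessors on chain B = 9
EF = ES + duration = 9 + 6 = 15
Backward pass: LF(M) = deadline = 34; LS(M) = 34 - 3 = 31
LF(B2) = LS(M) - sum(successors on chain B) = 31 - 9 = 22
LS = LF - duration = 22 - 6 = 16
Total float = LS - ES = 16 - 9 = 7

7


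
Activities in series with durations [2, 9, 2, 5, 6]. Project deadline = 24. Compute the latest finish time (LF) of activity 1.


LF(activity 1) = deadline - sum of successor durations
Successors: activities 2 through 5 with durations [9, 2, 5, 6]
Sum of successor durations = 22
LF = 24 - 22 = 2

2


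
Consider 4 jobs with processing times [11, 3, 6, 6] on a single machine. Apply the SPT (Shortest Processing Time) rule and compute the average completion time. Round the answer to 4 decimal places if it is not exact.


Sort jobs by processing time (SPT order): [3, 6, 6, 11]
Compute completion times sequentially:
  Job 1: processing = 3, completes at 3
  Job 2: processing = 6, completes at 9
  Job 3: processing = 6, completes at 15
  Job 4: processing = 11, completes at 26
Sum of completion times = 53
Average completion time = 53/4 = 13.25

13.25


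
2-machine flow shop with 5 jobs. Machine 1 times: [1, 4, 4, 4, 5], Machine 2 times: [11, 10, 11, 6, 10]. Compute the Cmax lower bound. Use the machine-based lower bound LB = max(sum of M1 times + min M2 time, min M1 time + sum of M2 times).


LB1 = sum(M1 times) + min(M2 times) = 18 + 6 = 24
LB2 = min(M1 times) + sum(M2 times) = 1 + 48 = 49
Lower bound = max(LB1, LB2) = max(24, 49) = 49

49


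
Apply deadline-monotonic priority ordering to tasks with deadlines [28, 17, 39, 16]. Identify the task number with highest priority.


Sort tasks by relative deadline (ascending):
  Task 4: deadline = 16
  Task 2: deadline = 17
  Task 1: deadline = 28
  Task 3: deadline = 39
Priority order (highest first): [4, 2, 1, 3]
Highest priority task = 4

4


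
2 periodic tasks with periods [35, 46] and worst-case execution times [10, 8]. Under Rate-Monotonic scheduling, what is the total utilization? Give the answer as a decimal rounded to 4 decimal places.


Compute individual utilizations (exact fractions):
  Task 1: C/T = 10/35 = 2/7 (approx. 0.2857)
  Task 2: C/T = 8/46 = 4/23 (approx. 0.1739)
Total utilization U = 2/7 + 4/23 = 74/161
Rounded to 4 decimal places: U = 0.4596
RM (Liu & Layland) bound for 2 tasks = 0.828427; compare with U = 74/161 (approx. 0.459627)
U <= bound, so schedulable by RM sufficient condition.

0.4596


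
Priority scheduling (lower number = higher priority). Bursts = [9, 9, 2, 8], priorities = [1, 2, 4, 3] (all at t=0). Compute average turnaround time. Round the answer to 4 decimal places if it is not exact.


Sort by priority (ascending = highest first):
Order: [(1, 9), (2, 9), (3, 8), (4, 2)]
Completion times:
  Priority 1, burst=9, C=9
  Priority 2, burst=9, C=18
  Priority 3, burst=8, C=26
  Priority 4, burst=2, C=28
Average turnaround = 81/4 = 20.25

20.25


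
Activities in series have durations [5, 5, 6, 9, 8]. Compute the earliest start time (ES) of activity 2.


Activity 2 starts after activities 1 through 1 complete.
Predecessor durations: [5]
ES = 5 = 5

5


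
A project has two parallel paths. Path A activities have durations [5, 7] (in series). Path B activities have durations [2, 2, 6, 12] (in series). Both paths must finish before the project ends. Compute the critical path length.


Path A total = 5 + 7 = 12
Path B total = 2 + 2 + 6 + 12 = 22
Critical path = longest path = max(12, 22) = 22

22


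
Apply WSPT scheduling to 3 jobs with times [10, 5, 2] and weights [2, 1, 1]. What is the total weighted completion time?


Compute p/w ratios and sort ascending (WSPT): [(2, 1), (10, 2), (5, 1)]
Compute weighted completion times:
  Job (p=2,w=1): C=2, w*C=1*2=2
  Job (p=10,w=2): C=12, w*C=2*12=24
  Job (p=5,w=1): C=17, w*C=1*17=17
Total weighted completion time = 43

43


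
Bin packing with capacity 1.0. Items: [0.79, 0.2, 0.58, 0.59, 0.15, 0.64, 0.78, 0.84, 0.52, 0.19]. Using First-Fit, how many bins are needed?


Place items sequentially using First-Fit:
  Item 0.79 -> new Bin 1
  Item 0.2 -> Bin 1 (now 0.99)
  Item 0.58 -> new Bin 2
  Item 0.59 -> new Bin 3
  Item 0.15 -> Bin 2 (now 0.73)
  Item 0.64 -> new Bin 4
  Item 0.78 -> new Bin 5
  Item 0.84 -> new Bin 6
  Item 0.52 -> new Bin 7
  Item 0.19 -> Bin 2 (now 0.92)
Total bins used = 7

7


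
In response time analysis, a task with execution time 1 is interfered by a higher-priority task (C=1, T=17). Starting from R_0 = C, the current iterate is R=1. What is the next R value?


R_next = C + ceil(R_prev / T_hp) * C_hp
ceil(1 / 17) = ceil(0.0588) = 1
Interference = 1 * 1 = 1
R_next = 1 + 1 = 2

2


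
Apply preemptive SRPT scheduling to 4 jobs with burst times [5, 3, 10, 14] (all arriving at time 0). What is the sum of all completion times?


Since all jobs arrive at t=0, SRPT equals SPT ordering.
SPT order: [3, 5, 10, 14]
Completion times:
  Job 1: p=3, C=3
  Job 2: p=5, C=8
  Job 3: p=10, C=18
  Job 4: p=14, C=32
Total completion time = 3 + 8 + 18 + 32 = 61

61


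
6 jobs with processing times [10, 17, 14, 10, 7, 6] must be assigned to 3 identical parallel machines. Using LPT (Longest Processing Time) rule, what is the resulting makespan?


Sort jobs in decreasing order (LPT): [17, 14, 10, 10, 7, 6]
Assign each job to the least loaded machine:
  Machine 1: jobs [17, 6], load = 23
  Machine 2: jobs [14, 7], load = 21
  Machine 3: jobs [10, 10], load = 20
Makespan = max load = 23

23


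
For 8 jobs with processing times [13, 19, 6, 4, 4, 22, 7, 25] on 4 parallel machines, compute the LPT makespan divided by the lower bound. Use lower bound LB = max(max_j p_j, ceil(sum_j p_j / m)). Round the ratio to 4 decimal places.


LPT order: [25, 22, 19, 13, 7, 6, 4, 4]
Machine loads after assignment: [25, 26, 25, 24]
LPT makespan = 26
Lower bound = max(max_job, ceil(total/4)) = max(25, 25) = 25
Ratio = 26 / 25 = 1.04

1.04


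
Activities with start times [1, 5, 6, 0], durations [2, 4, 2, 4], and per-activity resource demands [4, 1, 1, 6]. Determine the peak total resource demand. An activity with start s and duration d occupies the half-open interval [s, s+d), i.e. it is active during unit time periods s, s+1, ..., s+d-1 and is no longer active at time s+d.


Each activity i is active on [start_i, start_i + duration_i).
Compute total resource usage per time slot:
  t=0: active resources = [6], total = 6
  t=1: active resources = [4, 6], total = 10
  t=2: active resources = [4, 6], total = 10
  t=3: active resources = [6], total = 6
  t=4: active resources = [], total = 0
  t=5: active resources = [1], total = 1
  t=6: active resources = [1, 1], total = 2
  t=7: active resources = [1, 1], total = 2
  t=8: active resources = [1], total = 1
Peak resource demand = 10

10


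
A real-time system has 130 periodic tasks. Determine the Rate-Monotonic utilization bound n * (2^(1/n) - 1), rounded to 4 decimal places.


Compute 2^(1/130) = 1.0053461413
Subtract 1: 1.0053461413 - 1 = 0.0053461413
Multiply by n: 130 * 0.0053461413 = 0.6949983690
Round to 4 dp: 0.6950

0.6950


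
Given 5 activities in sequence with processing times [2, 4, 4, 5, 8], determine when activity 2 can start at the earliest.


Activity 2 starts after activities 1 through 1 complete.
Predecessor durations: [2]
ES = 2 = 2

2


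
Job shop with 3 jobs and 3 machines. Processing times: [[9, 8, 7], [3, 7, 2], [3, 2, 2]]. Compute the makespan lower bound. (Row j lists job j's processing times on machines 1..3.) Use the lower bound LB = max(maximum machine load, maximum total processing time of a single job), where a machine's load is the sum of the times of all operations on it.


Machine loads:
  Machine 1: 9 + 3 + 3 = 15
  Machine 2: 8 + 7 + 2 = 17
  Machine 3: 7 + 2 + 2 = 11
Max machine load = 17
Job totals:
  Job 1: 24
  Job 2: 12
  Job 3: 7
Max job total = 24
Lower bound = max(17, 24) = 24

24


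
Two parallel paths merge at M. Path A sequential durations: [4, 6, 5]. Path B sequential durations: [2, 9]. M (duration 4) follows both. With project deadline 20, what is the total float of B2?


Forward pass: ES(B2) = sum of predecessors on chain B = 2
EF = ES + duration = 2 + 9 = 11
Backward pass: LF(M) = deadline = 20; LS(M) = 20 - 4 = 16
LF(B2) = LS(M) - sum(successors on chain B) = 16 - 0 = 16
LS = LF - duration = 16 - 9 = 7
Total float = LS - ES = 7 - 2 = 5

5


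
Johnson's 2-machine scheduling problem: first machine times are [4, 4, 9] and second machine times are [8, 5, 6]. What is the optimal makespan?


Apply Johnson's rule:
  Group 1 (a <= b): [(1, 4, 8), (2, 4, 5)]
  Group 2 (a > b): [(3, 9, 6)]
Optimal job order: [1, 2, 3]
Schedule:
  Job 1: M1 done at 4, M2 done at 12
  Job 2: M1 done at 8, M2 done at 17
  Job 3: M1 done at 17, M2 done at 23
Makespan = 23

23


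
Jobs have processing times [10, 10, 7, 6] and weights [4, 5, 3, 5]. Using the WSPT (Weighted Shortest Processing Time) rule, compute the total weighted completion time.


Compute p/w ratios and sort ascending (WSPT): [(6, 5), (10, 5), (7, 3), (10, 4)]
Compute weighted completion times:
  Job (p=6,w=5): C=6, w*C=5*6=30
  Job (p=10,w=5): C=16, w*C=5*16=80
  Job (p=7,w=3): C=23, w*C=3*23=69
  Job (p=10,w=4): C=33, w*C=4*33=132
Total weighted completion time = 311

311


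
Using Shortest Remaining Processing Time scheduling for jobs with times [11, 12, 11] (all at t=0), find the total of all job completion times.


Since all jobs arrive at t=0, SRPT equals SPT ordering.
SPT order: [11, 11, 12]
Completion times:
  Job 1: p=11, C=11
  Job 2: p=11, C=22
  Job 3: p=12, C=34
Total completion time = 11 + 22 + 34 = 67

67


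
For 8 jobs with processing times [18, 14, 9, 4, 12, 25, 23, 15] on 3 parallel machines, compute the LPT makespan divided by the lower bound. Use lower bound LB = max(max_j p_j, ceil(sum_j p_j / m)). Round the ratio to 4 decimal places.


LPT order: [25, 23, 18, 15, 14, 12, 9, 4]
Machine loads after assignment: [41, 37, 42]
LPT makespan = 42
Lower bound = max(max_job, ceil(total/3)) = max(25, 40) = 40
Ratio = 42 / 40 = 1.05

1.05


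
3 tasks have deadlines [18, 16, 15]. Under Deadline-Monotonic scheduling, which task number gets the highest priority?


Sort tasks by relative deadline (ascending):
  Task 3: deadline = 15
  Task 2: deadline = 16
  Task 1: deadline = 18
Priority order (highest first): [3, 2, 1]
Highest priority task = 3

3


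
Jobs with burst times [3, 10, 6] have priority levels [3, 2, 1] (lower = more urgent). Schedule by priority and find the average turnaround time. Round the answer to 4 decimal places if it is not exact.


Sort by priority (ascending = highest first):
Order: [(1, 6), (2, 10), (3, 3)]
Completion times:
  Priority 1, burst=6, C=6
  Priority 2, burst=10, C=16
  Priority 3, burst=3, C=19
Average turnaround = 41/3 = 13.6667

13.6667


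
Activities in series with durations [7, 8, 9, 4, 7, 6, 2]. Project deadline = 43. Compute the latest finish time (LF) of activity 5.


LF(activity 5) = deadline - sum of successor durations
Successors: activities 6 through 7 with durations [6, 2]
Sum of successor durations = 8
LF = 43 - 8 = 35

35


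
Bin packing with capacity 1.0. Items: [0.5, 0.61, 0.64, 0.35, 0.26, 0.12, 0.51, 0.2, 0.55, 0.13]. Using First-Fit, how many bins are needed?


Place items sequentially using First-Fit:
  Item 0.5 -> new Bin 1
  Item 0.61 -> new Bin 2
  Item 0.64 -> new Bin 3
  Item 0.35 -> Bin 1 (now 0.85)
  Item 0.26 -> Bin 2 (now 0.87)
  Item 0.12 -> Bin 1 (now 0.97)
  Item 0.51 -> new Bin 4
  Item 0.2 -> Bin 3 (now 0.84)
  Item 0.55 -> new Bin 5
  Item 0.13 -> Bin 2 (now 1.0)
Total bins used = 5

5


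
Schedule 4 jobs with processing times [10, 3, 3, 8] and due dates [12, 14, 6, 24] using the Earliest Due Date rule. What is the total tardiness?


Sort by due date (EDD order): [(3, 6), (10, 12), (3, 14), (8, 24)]
Compute completion times and tardiness:
  Job 1: p=3, d=6, C=3, tardiness=max(0,3-6)=0
  Job 2: p=10, d=12, C=13, tardiness=max(0,13-12)=1
  Job 3: p=3, d=14, C=16, tardiness=max(0,16-14)=2
  Job 4: p=8, d=24, C=24, tardiness=max(0,24-24)=0
Total tardiness = 3

3


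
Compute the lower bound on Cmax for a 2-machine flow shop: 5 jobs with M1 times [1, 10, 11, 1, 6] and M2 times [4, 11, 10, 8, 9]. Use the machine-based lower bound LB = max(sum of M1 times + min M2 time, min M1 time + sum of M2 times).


LB1 = sum(M1 times) + min(M2 times) = 29 + 4 = 33
LB2 = min(M1 times) + sum(M2 times) = 1 + 42 = 43
Lower bound = max(LB1, LB2) = max(33, 43) = 43

43


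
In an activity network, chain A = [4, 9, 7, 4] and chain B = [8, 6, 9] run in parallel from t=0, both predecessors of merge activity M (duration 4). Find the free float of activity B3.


ES(B3) = sum of predecessors on chain B = 14
EF(B3) = ES + duration = 14 + 9 = 23
Successor of B3 is M. ES(M) = max(sum(A), sum(B)) = max(24, 23) = 24
Free float = ES(successor) - EF(current) = 24 - 23 = 1

1


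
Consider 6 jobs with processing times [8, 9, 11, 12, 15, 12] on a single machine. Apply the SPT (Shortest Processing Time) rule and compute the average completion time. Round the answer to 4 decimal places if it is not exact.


Sort jobs by processing time (SPT order): [8, 9, 11, 12, 12, 15]
Compute completion times sequentially:
  Job 1: processing = 8, completes at 8
  Job 2: processing = 9, completes at 17
  Job 3: processing = 11, completes at 28
  Job 4: processing = 12, completes at 40
  Job 5: processing = 12, completes at 52
  Job 6: processing = 15, completes at 67
Sum of completion times = 212
Average completion time = 212/6 = 35.3333

35.3333


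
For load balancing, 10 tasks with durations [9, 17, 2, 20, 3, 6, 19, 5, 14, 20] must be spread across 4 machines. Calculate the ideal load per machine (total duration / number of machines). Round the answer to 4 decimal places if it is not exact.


Total processing time = 9 + 17 + 2 + 20 + 3 + 6 + 19 + 5 + 14 + 20 = 115
Number of machines = 4
Ideal balanced load = 115 / 4 = 28.75

28.75


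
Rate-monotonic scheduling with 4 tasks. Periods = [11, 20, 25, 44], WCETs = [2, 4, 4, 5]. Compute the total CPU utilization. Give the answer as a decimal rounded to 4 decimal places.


Compute individual utilizations (exact fractions):
  Task 1: C/T = 2/11 (approx. 0.1818)
  Task 2: C/T = 4/20 = 1/5 (approx. 0.2)
  Task 3: C/T = 4/25 (approx. 0.16)
  Task 4: C/T = 5/44 (approx. 0.1136)
Total utilization U = 2/11 + 1/5 + 4/25 + 5/44 = 721/1100
Rounded to 4 decimal places: U = 0.6555
RM (Liu & Layland) bound for 4 tasks = 0.756828; compare with U = 721/1100 (approx. 0.655455)
U <= bound, so schedulable by RM sufficient condition.

0.6555


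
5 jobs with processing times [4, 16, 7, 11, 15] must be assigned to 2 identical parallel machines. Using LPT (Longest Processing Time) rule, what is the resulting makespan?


Sort jobs in decreasing order (LPT): [16, 15, 11, 7, 4]
Assign each job to the least loaded machine:
  Machine 1: jobs [16, 7, 4], load = 27
  Machine 2: jobs [15, 11], load = 26
Makespan = max load = 27

27


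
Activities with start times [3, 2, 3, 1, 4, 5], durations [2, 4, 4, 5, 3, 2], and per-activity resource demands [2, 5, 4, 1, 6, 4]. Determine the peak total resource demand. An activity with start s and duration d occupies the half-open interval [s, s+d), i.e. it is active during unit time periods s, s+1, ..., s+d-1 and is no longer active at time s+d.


Each activity i is active on [start_i, start_i + duration_i).
Compute total resource usage per time slot:
  t=0: active resources = [], total = 0
  t=1: active resources = [1], total = 1
  t=2: active resources = [5, 1], total = 6
  t=3: active resources = [2, 5, 4, 1], total = 12
  t=4: active resources = [2, 5, 4, 1, 6], total = 18
  t=5: active resources = [5, 4, 1, 6, 4], total = 20
  t=6: active resources = [4, 6, 4], total = 14
Peak resource demand = 20

20


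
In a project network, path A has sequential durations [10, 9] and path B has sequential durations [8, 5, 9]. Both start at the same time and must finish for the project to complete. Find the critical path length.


Path A total = 10 + 9 = 19
Path B total = 8 + 5 + 9 = 22
Critical path = longest path = max(19, 22) = 22

22


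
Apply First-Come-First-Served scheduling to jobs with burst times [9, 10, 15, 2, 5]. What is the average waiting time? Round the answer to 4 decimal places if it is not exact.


FCFS order (as given): [9, 10, 15, 2, 5]
Waiting times:
  Job 1: wait = 0
  Job 2: wait = 9
  Job 3: wait = 19
  Job 4: wait = 34
  Job 5: wait = 36
Sum of waiting times = 98
Average waiting time = 98/5 = 19.6

19.6


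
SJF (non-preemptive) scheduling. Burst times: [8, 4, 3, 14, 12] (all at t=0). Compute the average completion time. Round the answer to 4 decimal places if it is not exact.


SJF order (ascending): [3, 4, 8, 12, 14]
Completion times:
  Job 1: burst=3, C=3
  Job 2: burst=4, C=7
  Job 3: burst=8, C=15
  Job 4: burst=12, C=27
  Job 5: burst=14, C=41
Average completion = 93/5 = 18.6

18.6


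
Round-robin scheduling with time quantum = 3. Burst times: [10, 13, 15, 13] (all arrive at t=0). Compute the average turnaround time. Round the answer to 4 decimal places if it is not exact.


Time quantum = 3
Execution trace:
  J1 runs 3 units, time = 3
  J2 runs 3 units, time = 6
  J3 runs 3 units, time = 9
  J4 runs 3 units, time = 12
  J1 runs 3 units, time = 15
  J2 runs 3 units, time = 18
  J3 runs 3 units, time = 21
  J4 runs 3 units, time = 24
  J1 runs 3 units, time = 27
  J2 runs 3 units, time = 30
  J3 runs 3 units, time = 33
  J4 runs 3 units, time = 36
  J1 runs 1 units, time = 37
  J2 runs 3 units, time = 40
  J3 runs 3 units, time = 43
  J4 runs 3 units, time = 46
  J2 runs 1 units, time = 47
  J3 runs 3 units, time = 50
  J4 runs 1 units, time = 51
Finish times: [37, 47, 50, 51]
Average turnaround = 185/4 = 46.25

46.25


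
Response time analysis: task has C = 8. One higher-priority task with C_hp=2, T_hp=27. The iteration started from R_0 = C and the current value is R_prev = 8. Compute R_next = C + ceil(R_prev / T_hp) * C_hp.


R_next = C + ceil(R_prev / T_hp) * C_hp
ceil(8 / 27) = ceil(0.2963) = 1
Interference = 1 * 2 = 2
R_next = 8 + 2 = 10

10


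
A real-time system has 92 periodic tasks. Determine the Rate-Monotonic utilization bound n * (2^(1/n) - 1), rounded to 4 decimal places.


Compute 2^(1/92) = 1.0075626620
Subtract 1: 1.0075626620 - 1 = 0.0075626620
Multiply by n: 92 * 0.0075626620 = 0.6957649040
Round to 4 dp: 0.6958

0.6958


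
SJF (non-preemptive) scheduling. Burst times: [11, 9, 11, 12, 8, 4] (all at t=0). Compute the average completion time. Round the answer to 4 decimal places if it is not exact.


SJF order (ascending): [4, 8, 9, 11, 11, 12]
Completion times:
  Job 1: burst=4, C=4
  Job 2: burst=8, C=12
  Job 3: burst=9, C=21
  Job 4: burst=11, C=32
  Job 5: burst=11, C=43
  Job 6: burst=12, C=55
Average completion = 167/6 = 27.8333

27.8333


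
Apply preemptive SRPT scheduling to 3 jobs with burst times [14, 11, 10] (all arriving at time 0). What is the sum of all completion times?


Since all jobs arrive at t=0, SRPT equals SPT ordering.
SPT order: [10, 11, 14]
Completion times:
  Job 1: p=10, C=10
  Job 2: p=11, C=21
  Job 3: p=14, C=35
Total completion time = 10 + 21 + 35 = 66

66


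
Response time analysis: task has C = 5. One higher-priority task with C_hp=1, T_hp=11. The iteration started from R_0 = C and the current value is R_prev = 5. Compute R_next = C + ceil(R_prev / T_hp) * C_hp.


R_next = C + ceil(R_prev / T_hp) * C_hp
ceil(5 / 11) = ceil(0.4545) = 1
Interference = 1 * 1 = 1
R_next = 5 + 1 = 6

6


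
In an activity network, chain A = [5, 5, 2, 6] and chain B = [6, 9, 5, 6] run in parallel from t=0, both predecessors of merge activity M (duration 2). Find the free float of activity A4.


ES(A4) = sum of predecessors on chain A = 12
EF(A4) = ES + duration = 12 + 6 = 18
Successor of A4 is M. ES(M) = max(sum(A), sum(B)) = max(18, 26) = 26
Free float = ES(successor) - EF(current) = 26 - 18 = 8

8


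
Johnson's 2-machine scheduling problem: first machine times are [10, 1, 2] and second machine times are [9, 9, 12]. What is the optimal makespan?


Apply Johnson's rule:
  Group 1 (a <= b): [(2, 1, 9), (3, 2, 12)]
  Group 2 (a > b): [(1, 10, 9)]
Optimal job order: [2, 3, 1]
Schedule:
  Job 2: M1 done at 1, M2 done at 10
  Job 3: M1 done at 3, M2 done at 22
  Job 1: M1 done at 13, M2 done at 31
Makespan = 31

31


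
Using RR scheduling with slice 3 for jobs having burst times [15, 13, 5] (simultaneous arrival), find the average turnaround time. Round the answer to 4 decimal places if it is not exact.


Time quantum = 3
Execution trace:
  J1 runs 3 units, time = 3
  J2 runs 3 units, time = 6
  J3 runs 3 units, time = 9
  J1 runs 3 units, time = 12
  J2 runs 3 units, time = 15
  J3 runs 2 units, time = 17
  J1 runs 3 units, time = 20
  J2 runs 3 units, time = 23
  J1 runs 3 units, time = 26
  J2 runs 3 units, time = 29
  J1 runs 3 units, time = 32
  J2 runs 1 units, time = 33
Finish times: [32, 33, 17]
Average turnaround = 82/3 = 27.3333

27.3333


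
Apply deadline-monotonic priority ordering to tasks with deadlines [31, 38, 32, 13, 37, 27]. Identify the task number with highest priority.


Sort tasks by relative deadline (ascending):
  Task 4: deadline = 13
  Task 6: deadline = 27
  Task 1: deadline = 31
  Task 3: deadline = 32
  Task 5: deadline = 37
  Task 2: deadline = 38
Priority order (highest first): [4, 6, 1, 3, 5, 2]
Highest priority task = 4

4


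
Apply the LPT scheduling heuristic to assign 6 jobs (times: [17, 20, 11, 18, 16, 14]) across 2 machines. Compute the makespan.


Sort jobs in decreasing order (LPT): [20, 18, 17, 16, 14, 11]
Assign each job to the least loaded machine:
  Machine 1: jobs [20, 16, 11], load = 47
  Machine 2: jobs [18, 17, 14], load = 49
Makespan = max load = 49

49


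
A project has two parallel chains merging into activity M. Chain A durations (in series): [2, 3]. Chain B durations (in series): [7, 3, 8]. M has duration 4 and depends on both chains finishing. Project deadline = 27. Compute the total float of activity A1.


Forward pass: ES(A1) = sum of predecessors on chain A = 0
EF = ES + duration = 0 + 2 = 2
Backward pass: LF(M) = deadline = 27; LS(M) = 27 - 4 = 23
LF(A1) = LS(M) - sum(successors on chain A) = 23 - 3 = 20
LS = LF - duration = 20 - 2 = 18
Total float = LS - ES = 18 - 0 = 18

18


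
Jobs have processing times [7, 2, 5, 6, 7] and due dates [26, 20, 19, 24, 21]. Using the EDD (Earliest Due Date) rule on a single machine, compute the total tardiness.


Sort by due date (EDD order): [(5, 19), (2, 20), (7, 21), (6, 24), (7, 26)]
Compute completion times and tardiness:
  Job 1: p=5, d=19, C=5, tardiness=max(0,5-19)=0
  Job 2: p=2, d=20, C=7, tardiness=max(0,7-20)=0
  Job 3: p=7, d=21, C=14, tardiness=max(0,14-21)=0
  Job 4: p=6, d=24, C=20, tardiness=max(0,20-24)=0
  Job 5: p=7, d=26, C=27, tardiness=max(0,27-26)=1
Total tardiness = 1

1


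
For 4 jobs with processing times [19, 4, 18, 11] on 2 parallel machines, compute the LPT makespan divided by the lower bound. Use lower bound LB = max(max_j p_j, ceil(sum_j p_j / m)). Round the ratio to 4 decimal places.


LPT order: [19, 18, 11, 4]
Machine loads after assignment: [23, 29]
LPT makespan = 29
Lower bound = max(max_job, ceil(total/2)) = max(19, 26) = 26
Ratio = 29 / 26 = 1.1154

1.1154


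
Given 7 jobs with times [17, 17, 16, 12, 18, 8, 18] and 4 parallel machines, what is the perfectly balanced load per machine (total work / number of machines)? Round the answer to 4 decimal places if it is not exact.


Total processing time = 17 + 17 + 16 + 12 + 18 + 8 + 18 = 106
Number of machines = 4
Ideal balanced load = 106 / 4 = 26.5

26.5


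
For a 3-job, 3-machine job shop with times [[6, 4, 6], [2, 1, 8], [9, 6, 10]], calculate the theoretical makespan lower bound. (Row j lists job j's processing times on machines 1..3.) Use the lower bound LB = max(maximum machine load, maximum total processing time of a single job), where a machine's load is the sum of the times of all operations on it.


Machine loads:
  Machine 1: 6 + 2 + 9 = 17
  Machine 2: 4 + 1 + 6 = 11
  Machine 3: 6 + 8 + 10 = 24
Max machine load = 24
Job totals:
  Job 1: 16
  Job 2: 11
  Job 3: 25
Max job total = 25
Lower bound = max(24, 25) = 25

25


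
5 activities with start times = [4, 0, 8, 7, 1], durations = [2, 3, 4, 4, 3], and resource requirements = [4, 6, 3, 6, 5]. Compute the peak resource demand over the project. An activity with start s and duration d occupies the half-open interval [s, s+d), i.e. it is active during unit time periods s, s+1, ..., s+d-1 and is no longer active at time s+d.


Each activity i is active on [start_i, start_i + duration_i).
Compute total resource usage per time slot:
  t=0: active resources = [6], total = 6
  t=1: active resources = [6, 5], total = 11
  t=2: active resources = [6, 5], total = 11
  t=3: active resources = [5], total = 5
  t=4: active resources = [4], total = 4
  t=5: active resources = [4], total = 4
  t=6: active resources = [], total = 0
  t=7: active resources = [6], total = 6
  t=8: active resources = [3, 6], total = 9
  t=9: active resources = [3, 6], total = 9
  t=10: active resources = [3, 6], total = 9
  t=11: active resources = [3], total = 3
Peak resource demand = 11

11


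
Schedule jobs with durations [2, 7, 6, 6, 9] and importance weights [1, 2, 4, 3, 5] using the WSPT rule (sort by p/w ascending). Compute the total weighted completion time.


Compute p/w ratios and sort ascending (WSPT): [(6, 4), (9, 5), (2, 1), (6, 3), (7, 2)]
Compute weighted completion times:
  Job (p=6,w=4): C=6, w*C=4*6=24
  Job (p=9,w=5): C=15, w*C=5*15=75
  Job (p=2,w=1): C=17, w*C=1*17=17
  Job (p=6,w=3): C=23, w*C=3*23=69
  Job (p=7,w=2): C=30, w*C=2*30=60
Total weighted completion time = 245

245


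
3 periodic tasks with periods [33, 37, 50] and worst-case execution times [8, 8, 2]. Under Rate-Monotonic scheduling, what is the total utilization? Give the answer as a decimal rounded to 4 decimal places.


Compute individual utilizations (exact fractions):
  Task 1: C/T = 8/33 (approx. 0.2424)
  Task 2: C/T = 8/37 (approx. 0.2162)
  Task 3: C/T = 2/50 = 1/25 (approx. 0.04)
Total utilization U = 8/33 + 8/37 + 1/25 = 15221/30525
Rounded to 4 decimal places: U = 0.4986
RM (Liu & Layland) bound for 3 tasks = 0.779763; compare with U = 15221/30525 (approx. 0.498640)
U <= bound, so schedulable by RM sufficient condition.

0.4986


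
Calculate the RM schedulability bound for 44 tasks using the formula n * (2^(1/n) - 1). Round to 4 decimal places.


Compute 2^(1/44) = 1.0158780831
Subtract 1: 1.0158780831 - 1 = 0.0158780831
Multiply by n: 44 * 0.0158780831 = 0.6986356564
Round to 4 dp: 0.6986

0.6986


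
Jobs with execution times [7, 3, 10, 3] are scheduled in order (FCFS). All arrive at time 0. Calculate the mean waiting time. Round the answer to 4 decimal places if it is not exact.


FCFS order (as given): [7, 3, 10, 3]
Waiting times:
  Job 1: wait = 0
  Job 2: wait = 7
  Job 3: wait = 10
  Job 4: wait = 20
Sum of waiting times = 37
Average waiting time = 37/4 = 9.25

9.25


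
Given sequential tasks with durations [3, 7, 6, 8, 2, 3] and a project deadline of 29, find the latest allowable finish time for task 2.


LF(activity 2) = deadline - sum of successor durations
Successors: activities 3 through 6 with durations [6, 8, 2, 3]
Sum of successor durations = 19
LF = 29 - 19 = 10

10


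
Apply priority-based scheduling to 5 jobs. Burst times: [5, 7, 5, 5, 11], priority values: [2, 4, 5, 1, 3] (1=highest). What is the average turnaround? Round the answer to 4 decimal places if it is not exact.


Sort by priority (ascending = highest first):
Order: [(1, 5), (2, 5), (3, 11), (4, 7), (5, 5)]
Completion times:
  Priority 1, burst=5, C=5
  Priority 2, burst=5, C=10
  Priority 3, burst=11, C=21
  Priority 4, burst=7, C=28
  Priority 5, burst=5, C=33
Average turnaround = 97/5 = 19.4

19.4


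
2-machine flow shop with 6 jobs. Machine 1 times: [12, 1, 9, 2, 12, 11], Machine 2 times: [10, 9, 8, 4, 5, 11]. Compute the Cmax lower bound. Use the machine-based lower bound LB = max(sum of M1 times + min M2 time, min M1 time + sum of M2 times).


LB1 = sum(M1 times) + min(M2 times) = 47 + 4 = 51
LB2 = min(M1 times) + sum(M2 times) = 1 + 47 = 48
Lower bound = max(LB1, LB2) = max(51, 48) = 51

51


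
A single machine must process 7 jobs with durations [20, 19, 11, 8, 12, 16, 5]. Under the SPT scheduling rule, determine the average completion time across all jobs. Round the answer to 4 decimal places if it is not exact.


Sort jobs by processing time (SPT order): [5, 8, 11, 12, 16, 19, 20]
Compute completion times sequentially:
  Job 1: processing = 5, completes at 5
  Job 2: processing = 8, completes at 13
  Job 3: processing = 11, completes at 24
  Job 4: processing = 12, completes at 36
  Job 5: processing = 16, completes at 52
  Job 6: processing = 19, completes at 71
  Job 7: processing = 20, completes at 91
Sum of completion times = 292
Average completion time = 292/7 = 41.7143

41.7143


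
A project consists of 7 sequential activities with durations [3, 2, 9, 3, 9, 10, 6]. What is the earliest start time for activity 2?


Activity 2 starts after activities 1 through 1 complete.
Predecessor durations: [3]
ES = 3 = 3

3


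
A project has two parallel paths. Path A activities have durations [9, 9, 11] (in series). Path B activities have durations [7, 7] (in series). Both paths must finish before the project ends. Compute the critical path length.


Path A total = 9 + 9 + 11 = 29
Path B total = 7 + 7 = 14
Critical path = longest path = max(29, 14) = 29

29


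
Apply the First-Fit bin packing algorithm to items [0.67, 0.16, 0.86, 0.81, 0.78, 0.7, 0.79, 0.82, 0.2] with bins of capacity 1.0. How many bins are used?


Place items sequentially using First-Fit:
  Item 0.67 -> new Bin 1
  Item 0.16 -> Bin 1 (now 0.83)
  Item 0.86 -> new Bin 2
  Item 0.81 -> new Bin 3
  Item 0.78 -> new Bin 4
  Item 0.7 -> new Bin 5
  Item 0.79 -> new Bin 6
  Item 0.82 -> new Bin 7
  Item 0.2 -> Bin 4 (now 0.98)
Total bins used = 7

7


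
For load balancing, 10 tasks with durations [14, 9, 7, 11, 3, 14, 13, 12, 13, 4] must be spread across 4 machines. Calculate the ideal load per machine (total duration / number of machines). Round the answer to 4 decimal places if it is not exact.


Total processing time = 14 + 9 + 7 + 11 + 3 + 14 + 13 + 12 + 13 + 4 = 100
Number of machines = 4
Ideal balanced load = 100 / 4 = 25.0

25.0


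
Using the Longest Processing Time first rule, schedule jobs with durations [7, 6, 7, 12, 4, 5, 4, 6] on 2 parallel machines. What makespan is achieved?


Sort jobs in decreasing order (LPT): [12, 7, 7, 6, 6, 5, 4, 4]
Assign each job to the least loaded machine:
  Machine 1: jobs [12, 6, 5, 4], load = 27
  Machine 2: jobs [7, 7, 6, 4], load = 24
Makespan = max load = 27

27


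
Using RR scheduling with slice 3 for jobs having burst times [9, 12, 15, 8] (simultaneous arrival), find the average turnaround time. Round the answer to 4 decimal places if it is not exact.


Time quantum = 3
Execution trace:
  J1 runs 3 units, time = 3
  J2 runs 3 units, time = 6
  J3 runs 3 units, time = 9
  J4 runs 3 units, time = 12
  J1 runs 3 units, time = 15
  J2 runs 3 units, time = 18
  J3 runs 3 units, time = 21
  J4 runs 3 units, time = 24
  J1 runs 3 units, time = 27
  J2 runs 3 units, time = 30
  J3 runs 3 units, time = 33
  J4 runs 2 units, time = 35
  J2 runs 3 units, time = 38
  J3 runs 3 units, time = 41
  J3 runs 3 units, time = 44
Finish times: [27, 38, 44, 35]
Average turnaround = 144/4 = 36.0

36.0


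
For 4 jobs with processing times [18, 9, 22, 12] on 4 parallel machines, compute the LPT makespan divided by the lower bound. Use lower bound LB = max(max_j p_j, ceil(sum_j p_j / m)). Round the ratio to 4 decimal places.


LPT order: [22, 18, 12, 9]
Machine loads after assignment: [22, 18, 12, 9]
LPT makespan = 22
Lower bound = max(max_job, ceil(total/4)) = max(22, 16) = 22
Ratio = 22 / 22 = 1.0

1.0


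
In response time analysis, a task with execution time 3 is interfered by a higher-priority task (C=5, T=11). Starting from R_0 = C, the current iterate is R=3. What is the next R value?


R_next = C + ceil(R_prev / T_hp) * C_hp
ceil(3 / 11) = ceil(0.2727) = 1
Interference = 1 * 5 = 5
R_next = 3 + 5 = 8

8


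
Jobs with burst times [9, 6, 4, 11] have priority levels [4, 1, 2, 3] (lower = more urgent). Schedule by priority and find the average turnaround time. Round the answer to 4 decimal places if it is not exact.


Sort by priority (ascending = highest first):
Order: [(1, 6), (2, 4), (3, 11), (4, 9)]
Completion times:
  Priority 1, burst=6, C=6
  Priority 2, burst=4, C=10
  Priority 3, burst=11, C=21
  Priority 4, burst=9, C=30
Average turnaround = 67/4 = 16.75

16.75


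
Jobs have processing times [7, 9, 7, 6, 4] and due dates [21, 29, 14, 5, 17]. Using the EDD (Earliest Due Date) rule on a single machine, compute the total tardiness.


Sort by due date (EDD order): [(6, 5), (7, 14), (4, 17), (7, 21), (9, 29)]
Compute completion times and tardiness:
  Job 1: p=6, d=5, C=6, tardiness=max(0,6-5)=1
  Job 2: p=7, d=14, C=13, tardiness=max(0,13-14)=0
  Job 3: p=4, d=17, C=17, tardiness=max(0,17-17)=0
  Job 4: p=7, d=21, C=24, tardiness=max(0,24-21)=3
  Job 5: p=9, d=29, C=33, tardiness=max(0,33-29)=4
Total tardiness = 8

8


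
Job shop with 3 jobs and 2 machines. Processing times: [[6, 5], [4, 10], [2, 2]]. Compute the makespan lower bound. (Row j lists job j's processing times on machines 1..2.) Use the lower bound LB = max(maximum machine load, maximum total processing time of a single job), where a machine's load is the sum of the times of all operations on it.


Machine loads:
  Machine 1: 6 + 4 + 2 = 12
  Machine 2: 5 + 10 + 2 = 17
Max machine load = 17
Job totals:
  Job 1: 11
  Job 2: 14
  Job 3: 4
Max job total = 14
Lower bound = max(17, 14) = 17

17


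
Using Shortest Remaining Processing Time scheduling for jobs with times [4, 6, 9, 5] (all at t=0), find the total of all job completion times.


Since all jobs arrive at t=0, SRPT equals SPT ordering.
SPT order: [4, 5, 6, 9]
Completion times:
  Job 1: p=4, C=4
  Job 2: p=5, C=9
  Job 3: p=6, C=15
  Job 4: p=9, C=24
Total completion time = 4 + 9 + 15 + 24 = 52

52


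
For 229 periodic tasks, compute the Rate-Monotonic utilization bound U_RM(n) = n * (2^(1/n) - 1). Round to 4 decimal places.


Compute 2^(1/229) = 1.0030314291
Subtract 1: 1.0030314291 - 1 = 0.0030314291
Multiply by n: 229 * 0.0030314291 = 0.6941972639
Round to 4 dp: 0.6942

0.6942


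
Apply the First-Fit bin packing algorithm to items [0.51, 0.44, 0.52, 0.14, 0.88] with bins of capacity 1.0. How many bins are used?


Place items sequentially using First-Fit:
  Item 0.51 -> new Bin 1
  Item 0.44 -> Bin 1 (now 0.95)
  Item 0.52 -> new Bin 2
  Item 0.14 -> Bin 2 (now 0.66)
  Item 0.88 -> new Bin 3
Total bins used = 3

3


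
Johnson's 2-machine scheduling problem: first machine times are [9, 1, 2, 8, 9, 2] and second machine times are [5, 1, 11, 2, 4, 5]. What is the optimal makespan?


Apply Johnson's rule:
  Group 1 (a <= b): [(2, 1, 1), (3, 2, 11), (6, 2, 5)]
  Group 2 (a > b): [(1, 9, 5), (5, 9, 4), (4, 8, 2)]
Optimal job order: [2, 3, 6, 1, 5, 4]
Schedule:
  Job 2: M1 done at 1, M2 done at 2
  Job 3: M1 done at 3, M2 done at 14
  Job 6: M1 done at 5, M2 done at 19
  Job 1: M1 done at 14, M2 done at 24
  Job 5: M1 done at 23, M2 done at 28
  Job 4: M1 done at 31, M2 done at 33
Makespan = 33

33


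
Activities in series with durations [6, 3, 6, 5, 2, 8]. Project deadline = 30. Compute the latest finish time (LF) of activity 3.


LF(activity 3) = deadline - sum of successor durations
Successors: activities 4 through 6 with durations [5, 2, 8]
Sum of successor durations = 15
LF = 30 - 15 = 15

15


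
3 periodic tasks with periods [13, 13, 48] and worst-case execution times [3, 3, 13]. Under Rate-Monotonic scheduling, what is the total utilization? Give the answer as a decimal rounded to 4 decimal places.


Compute individual utilizations (exact fractions):
  Task 1: C/T = 3/13 (approx. 0.2308)
  Task 2: C/T = 3/13 (approx. 0.2308)
  Task 3: C/T = 13/48 (approx. 0.2708)
Total utilization U = 3/13 + 3/13 + 13/48 = 457/624
Rounded to 4 decimal places: U = 0.7324
RM (Liu & Layland) bound for 3 tasks = 0.779763; compare with U = 457/624 (approx. 0.732372)
U <= bound, so schedulable by RM sufficient condition.

0.7324
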